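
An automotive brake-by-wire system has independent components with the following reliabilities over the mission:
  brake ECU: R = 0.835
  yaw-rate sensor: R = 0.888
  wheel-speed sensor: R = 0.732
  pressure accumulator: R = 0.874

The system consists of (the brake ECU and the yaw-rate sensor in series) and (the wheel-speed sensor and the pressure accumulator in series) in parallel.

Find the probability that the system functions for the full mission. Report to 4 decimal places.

Series (brake ECU and yaw-rate sensor): 0.835000 × 0.888000 = 0.741480
Series (wheel-speed sensor and pressure accumulator): 0.732000 × 0.874000 = 0.639768
Parallel ([0.741480] and [0.639768]): 1 − (1 − 0.741480)(1 − 0.639768) = 0.9069

0.9069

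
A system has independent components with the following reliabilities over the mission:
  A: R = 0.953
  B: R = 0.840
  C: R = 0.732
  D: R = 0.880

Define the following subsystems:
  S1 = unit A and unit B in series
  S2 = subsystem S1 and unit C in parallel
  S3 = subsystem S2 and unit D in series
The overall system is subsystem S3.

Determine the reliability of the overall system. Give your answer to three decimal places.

0.833

Series (A and B): 0.95300 × 0.84000 = 0.80052
Parallel ([0.80052] and C): 1 − (1 − 0.80052)(1 − 0.73200) = 0.94654
Series ([0.94654] and D): 0.94654 × 0.88000 = 0.833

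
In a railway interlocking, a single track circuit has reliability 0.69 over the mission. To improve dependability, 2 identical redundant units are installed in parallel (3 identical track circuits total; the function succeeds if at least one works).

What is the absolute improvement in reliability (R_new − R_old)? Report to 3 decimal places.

R_before = 0.69
R_after = 1 − (1 − 0.69)^3 = 0.970
ΔR = 0.970 − 0.69 = 0.280

0.280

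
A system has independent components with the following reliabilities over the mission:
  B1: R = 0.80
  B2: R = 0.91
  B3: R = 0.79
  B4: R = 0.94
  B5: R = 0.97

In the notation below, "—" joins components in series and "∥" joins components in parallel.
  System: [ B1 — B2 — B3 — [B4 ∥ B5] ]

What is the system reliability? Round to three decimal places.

0.574

Parallel (B4 and B5): 1 − (1 − 0.94000)(1 − 0.97000) = 0.99820
Series (B1, B2, B3, and [0.99820]): 0.80000 × 0.91000 × 0.79000 × 0.99820 = 0.574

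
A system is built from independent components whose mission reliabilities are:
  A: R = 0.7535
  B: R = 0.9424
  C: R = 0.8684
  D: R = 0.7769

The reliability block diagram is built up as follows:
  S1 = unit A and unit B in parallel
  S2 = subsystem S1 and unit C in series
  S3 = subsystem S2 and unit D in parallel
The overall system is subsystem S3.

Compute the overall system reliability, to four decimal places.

Parallel (A and B): 1 − (1 − 0.753500)(1 − 0.942400) = 0.985802
Series ([0.985802] and C): 0.985802 × 0.868400 = 0.856070
Parallel ([0.856070] and D): 1 − (1 − 0.856070)(1 − 0.776900) = 0.9679

0.9679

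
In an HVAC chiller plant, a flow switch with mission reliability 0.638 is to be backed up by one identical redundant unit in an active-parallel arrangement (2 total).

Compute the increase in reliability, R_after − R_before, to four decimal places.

0.2310

R_before = 0.638
R_after = 1 − (1 − 0.638)^2 = 0.8690
ΔR = 0.8690 − 0.638 = 0.2310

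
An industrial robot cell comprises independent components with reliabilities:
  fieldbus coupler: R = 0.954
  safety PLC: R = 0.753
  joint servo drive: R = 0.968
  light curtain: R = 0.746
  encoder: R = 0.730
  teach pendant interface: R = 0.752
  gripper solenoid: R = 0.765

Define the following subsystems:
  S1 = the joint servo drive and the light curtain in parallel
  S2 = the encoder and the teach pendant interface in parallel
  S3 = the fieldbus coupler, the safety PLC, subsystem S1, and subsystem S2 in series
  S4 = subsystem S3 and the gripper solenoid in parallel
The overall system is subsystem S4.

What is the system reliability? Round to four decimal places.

0.9212

Parallel (joint servo drive and light curtain): 1 − (1 − 0.968000)(1 − 0.746000) = 0.991872
Parallel (encoder and teach pendant interface): 1 − (1 − 0.730000)(1 − 0.752000) = 0.933040
Series (fieldbus coupler, safety PLC, [0.991872], and [0.933040]): 0.954000 × 0.753000 × 0.991872 × 0.933040 = 0.664813
Parallel ([0.664813] and gripper solenoid): 1 − (1 − 0.664813)(1 − 0.765000) = 0.9212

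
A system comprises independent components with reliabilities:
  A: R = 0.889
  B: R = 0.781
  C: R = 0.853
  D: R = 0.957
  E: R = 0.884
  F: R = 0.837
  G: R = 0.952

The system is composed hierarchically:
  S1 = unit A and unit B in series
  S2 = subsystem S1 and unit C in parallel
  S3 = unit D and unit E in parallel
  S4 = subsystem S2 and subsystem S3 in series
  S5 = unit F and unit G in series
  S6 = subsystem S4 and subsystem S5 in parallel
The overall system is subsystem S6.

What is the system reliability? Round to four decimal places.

0.9899

Series (A and B): 0.889000 × 0.781000 = 0.694309
Parallel ([0.694309] and C): 1 − (1 − 0.694309)(1 − 0.853000) = 0.955063
Parallel (D and E): 1 − (1 − 0.957000)(1 − 0.884000) = 0.995012
Series ([0.955063] and [0.995012]): 0.955063 × 0.995012 = 0.950299
Series (F and G): 0.837000 × 0.952000 = 0.796824
Parallel ([0.950299] and [0.796824]): 1 − (1 − 0.950299)(1 − 0.796824) = 0.9899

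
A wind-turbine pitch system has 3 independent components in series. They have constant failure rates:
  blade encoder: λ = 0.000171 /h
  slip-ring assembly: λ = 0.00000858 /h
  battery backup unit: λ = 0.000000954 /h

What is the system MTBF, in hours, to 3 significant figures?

5540

Series of exponential components: λ_sys = Σ λ_i
λ_sys = 0.000171 + 0.00000858 + 0.000000954 = 1.8053e-04 /h
MTBF = 1 / λ_sys = 5540 h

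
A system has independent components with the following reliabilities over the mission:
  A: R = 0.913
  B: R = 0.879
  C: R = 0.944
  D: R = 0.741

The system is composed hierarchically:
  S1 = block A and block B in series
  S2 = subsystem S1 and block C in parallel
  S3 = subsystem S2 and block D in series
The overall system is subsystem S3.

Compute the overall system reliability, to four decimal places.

0.7328

Series (A and B): 0.913000 × 0.879000 = 0.802527
Parallel ([0.802527] and C): 1 − (1 − 0.802527)(1 − 0.944000) = 0.988942
Series ([0.988942] and D): 0.988942 × 0.741000 = 0.7328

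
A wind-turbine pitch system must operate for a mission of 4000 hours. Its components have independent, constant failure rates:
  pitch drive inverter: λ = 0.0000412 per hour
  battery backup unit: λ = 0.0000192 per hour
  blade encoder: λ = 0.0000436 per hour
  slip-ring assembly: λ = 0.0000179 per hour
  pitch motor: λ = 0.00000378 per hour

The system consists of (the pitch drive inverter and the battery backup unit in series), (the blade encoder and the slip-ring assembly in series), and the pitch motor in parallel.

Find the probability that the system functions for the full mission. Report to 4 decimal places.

R(pitch drive inverter) = exp(−0.0000412 × 4000) = 0.848063
R(battery backup unit) = exp(−0.0000192 × 4000) = 0.926075
R(blade encoder) = exp(−0.0000436 × 4000) = 0.839961
R(slip-ring assembly) = exp(−0.0000179 × 4000) = 0.930903
R(pitch motor) = exp(−0.00000378 × 4000) = 0.984994
Series (pitch drive inverter and battery backup unit): 0.848063 × 0.926075 = 0.785370
Series (blade encoder and slip-ring assembly): 0.839961 × 0.930903 = 0.781922
Parallel ([0.785370], [0.781922], and pitch motor): 1 − (1 − 0.785370)(1 − 0.781922)(1 − 0.984994) = 0.9993

0.9993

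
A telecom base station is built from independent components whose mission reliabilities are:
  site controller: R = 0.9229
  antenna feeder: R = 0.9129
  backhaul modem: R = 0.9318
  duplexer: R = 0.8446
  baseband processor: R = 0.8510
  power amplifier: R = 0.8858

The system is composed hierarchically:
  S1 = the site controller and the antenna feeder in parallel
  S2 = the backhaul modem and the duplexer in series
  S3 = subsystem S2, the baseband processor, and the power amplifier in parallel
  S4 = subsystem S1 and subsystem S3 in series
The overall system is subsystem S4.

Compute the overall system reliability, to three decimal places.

0.990

Parallel (site controller and antenna feeder): 1 − (1 − 0.92290)(1 − 0.91290) = 0.99328
Series (backhaul modem and duplexer): 0.93180 × 0.84460 = 0.78700
Parallel ([0.78700], baseband processor, and power amplifier): 1 − (1 − 0.78700)(1 − 0.85100)(1 − 0.88580) = 0.99638
Series ([0.99328] and [0.99638]): 0.99328 × 0.99638 = 0.990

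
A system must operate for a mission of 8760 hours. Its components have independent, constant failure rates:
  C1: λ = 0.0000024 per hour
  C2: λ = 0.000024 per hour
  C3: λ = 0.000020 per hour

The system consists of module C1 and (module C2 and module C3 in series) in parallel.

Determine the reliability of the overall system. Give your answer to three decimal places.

R(C1) = exp(−0.0000024 × 8760) = 0.97920
R(C2) = exp(−0.000024 × 8760) = 0.81039
R(C3) = exp(−0.000020 × 8760) = 0.83929
Series (C2 and C3): 0.81039 × 0.83929 = 0.68015
Parallel (C1 and [0.68015]): 1 − (1 − 0.97920)(1 − 0.68015) = 0.993

0.993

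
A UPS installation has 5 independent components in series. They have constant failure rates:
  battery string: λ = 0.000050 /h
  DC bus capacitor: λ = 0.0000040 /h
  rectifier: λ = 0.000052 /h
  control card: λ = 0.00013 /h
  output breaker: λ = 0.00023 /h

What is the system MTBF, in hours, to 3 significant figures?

2150

Series of exponential components: λ_sys = Σ λ_i
λ_sys = 0.000050 + 0.0000040 + 0.000052 + 0.00013 + 0.00023 = 4.6600e-04 /h
MTBF = 1 / λ_sys = 2150 h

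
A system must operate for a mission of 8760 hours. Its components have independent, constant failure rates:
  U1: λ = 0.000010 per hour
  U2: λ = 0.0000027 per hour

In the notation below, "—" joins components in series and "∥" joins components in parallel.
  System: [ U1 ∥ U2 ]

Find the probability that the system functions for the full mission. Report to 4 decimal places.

0.9980

R(U1) = exp(−0.000010 × 8760) = 0.916127
R(U2) = exp(−0.0000027 × 8760) = 0.976626
Parallel (U1 and U2): 1 − (1 − 0.916127)(1 − 0.976626) = 0.9980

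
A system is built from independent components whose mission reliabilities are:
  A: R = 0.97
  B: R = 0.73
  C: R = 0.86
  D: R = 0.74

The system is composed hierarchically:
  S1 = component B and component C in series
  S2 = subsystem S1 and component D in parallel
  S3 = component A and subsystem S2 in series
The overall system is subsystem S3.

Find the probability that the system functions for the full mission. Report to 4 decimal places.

0.8761

Series (B and C): 0.730000 × 0.860000 = 0.627800
Parallel ([0.627800] and D): 1 − (1 − 0.627800)(1 − 0.740000) = 0.903228
Series (A and [0.903228]): 0.970000 × 0.903228 = 0.8761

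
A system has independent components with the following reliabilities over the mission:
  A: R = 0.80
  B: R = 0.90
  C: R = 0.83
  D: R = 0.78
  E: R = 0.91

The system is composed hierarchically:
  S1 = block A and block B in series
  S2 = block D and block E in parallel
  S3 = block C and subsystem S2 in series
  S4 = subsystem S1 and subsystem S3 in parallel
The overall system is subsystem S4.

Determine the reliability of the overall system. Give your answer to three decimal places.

Series (A and B): 0.80000 × 0.90000 = 0.72000
Parallel (D and E): 1 − (1 − 0.78000)(1 − 0.91000) = 0.98020
Series (C and [0.98020]): 0.83000 × 0.98020 = 0.81357
Parallel ([0.72000] and [0.81357]): 1 − (1 − 0.72000)(1 − 0.81357) = 0.948

0.948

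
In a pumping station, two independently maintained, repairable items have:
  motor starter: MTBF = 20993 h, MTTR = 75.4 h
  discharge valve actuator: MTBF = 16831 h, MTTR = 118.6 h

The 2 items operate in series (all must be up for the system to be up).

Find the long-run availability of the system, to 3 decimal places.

0.989

A(motor starter) = MTBF/(MTBF+MTTR) = 20993/(20993+75.4) = 0.996421
A(discharge valve actuator) = MTBF/(MTBF+MTTR) = 16831/(16831+118.6) = 0.993003
Series availability: 0.996421 × 0.993003 = 0.989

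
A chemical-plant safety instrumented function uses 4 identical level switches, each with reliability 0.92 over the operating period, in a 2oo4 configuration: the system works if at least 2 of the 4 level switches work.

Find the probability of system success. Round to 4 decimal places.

R = Σ_{i=2}^{4} C(4,i) p^i (1−p)^{4−i} with p = 0.92
C(4,2)·0.92^2·0.08^2 = 0.032502
C(4,3)·0.92^3·0.08^1 = 0.249180
C(4,4)·0.92^4·0.08^0 = 0.716393
Sum = 0.9981

0.9981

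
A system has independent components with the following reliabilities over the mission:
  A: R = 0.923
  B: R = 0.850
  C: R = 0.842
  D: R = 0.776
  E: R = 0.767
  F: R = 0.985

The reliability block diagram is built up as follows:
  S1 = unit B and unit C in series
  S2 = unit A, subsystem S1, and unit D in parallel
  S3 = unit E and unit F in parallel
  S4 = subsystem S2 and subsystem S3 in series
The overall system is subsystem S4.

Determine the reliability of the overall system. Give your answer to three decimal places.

Series (B and C): 0.85000 × 0.84200 = 0.71570
Parallel (A, [0.71570], and D): 1 − (1 − 0.92300)(1 − 0.71570)(1 − 0.77600) = 0.99510
Parallel (E and F): 1 − (1 − 0.76700)(1 − 0.98500) = 0.99651
Series ([0.99510] and [0.99651]): 0.99510 × 0.99651 = 0.992

0.992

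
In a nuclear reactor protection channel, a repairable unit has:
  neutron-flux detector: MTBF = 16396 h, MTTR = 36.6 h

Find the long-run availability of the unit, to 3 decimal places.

A(neutron-flux detector) = MTBF/(MTBF+MTTR) = 16396/(16396+36.6) = 0.998

0.998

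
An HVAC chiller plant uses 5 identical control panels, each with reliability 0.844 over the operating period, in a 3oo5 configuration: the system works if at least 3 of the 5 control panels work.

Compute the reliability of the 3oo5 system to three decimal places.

R = Σ_{i=3}^{5} C(5,i) p^i (1−p)^{5−i} with p = 0.844
C(5,3)·0.844^3·0.156^2 = 0.14631
C(5,4)·0.844^4·0.156^1 = 0.39579
C(5,5)·0.844^5·0.156^0 = 0.42826
Sum = 0.970

0.970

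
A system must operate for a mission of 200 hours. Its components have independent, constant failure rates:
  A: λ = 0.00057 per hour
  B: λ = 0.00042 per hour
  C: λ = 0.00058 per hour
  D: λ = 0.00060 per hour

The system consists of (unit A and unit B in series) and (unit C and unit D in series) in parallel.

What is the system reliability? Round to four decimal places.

0.9622

R(A) = exp(−0.00057 × 200) = 0.892258
R(B) = exp(−0.00042 × 200) = 0.919431
R(C) = exp(−0.00058 × 200) = 0.890475
R(D) = exp(−0.00060 × 200) = 0.886920
Series (A and B): 0.892258 × 0.919431 = 0.820370
Series (C and D): 0.890475 × 0.886920 = 0.789780
Parallel ([0.820370] and [0.789780]): 1 − (1 − 0.820370)(1 − 0.789780) = 0.9622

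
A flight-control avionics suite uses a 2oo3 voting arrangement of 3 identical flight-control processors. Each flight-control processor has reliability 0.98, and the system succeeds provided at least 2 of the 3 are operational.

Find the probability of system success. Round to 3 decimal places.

0.999

R = Σ_{i=2}^{3} C(3,i) p^i (1−p)^{3−i} with p = 0.98
C(3,2)·0.98^2·0.02^1 = 0.05762
C(3,3)·0.98^3·0.02^0 = 0.94119
Sum = 0.999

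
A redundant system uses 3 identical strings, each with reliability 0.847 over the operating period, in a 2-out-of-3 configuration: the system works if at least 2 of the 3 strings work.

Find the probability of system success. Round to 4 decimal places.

0.9369

R = Σ_{i=2}^{3} C(3,i) p^i (1−p)^{3−i} with p = 0.847
C(3,2)·0.847^2·0.153^1 = 0.329291
C(3,3)·0.847^3·0.153^0 = 0.607645
Sum = 0.9369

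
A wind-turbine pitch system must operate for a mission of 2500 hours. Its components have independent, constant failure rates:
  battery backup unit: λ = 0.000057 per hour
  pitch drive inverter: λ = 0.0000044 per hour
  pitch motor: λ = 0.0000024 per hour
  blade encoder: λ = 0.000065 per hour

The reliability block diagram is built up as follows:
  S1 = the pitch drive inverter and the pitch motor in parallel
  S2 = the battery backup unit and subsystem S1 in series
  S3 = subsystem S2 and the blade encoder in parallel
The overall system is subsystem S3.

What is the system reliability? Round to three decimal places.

0.980

R(battery backup unit) = exp(−0.000057 × 2500) = 0.86719
R(pitch drive inverter) = exp(−0.0000044 × 2500) = 0.98906
R(pitch motor) = exp(−0.0000024 × 2500) = 0.99402
R(blade encoder) = exp(−0.000065 × 2500) = 0.85002
Parallel (pitch drive inverter and pitch motor): 1 − (1 − 0.98906)(1 − 0.99402) = 0.99993
Series (battery backup unit and [0.99993]): 0.86719 × 0.99993 = 0.86713
Parallel ([0.86713] and blade encoder): 1 − (1 − 0.86713)(1 − 0.85002) = 0.980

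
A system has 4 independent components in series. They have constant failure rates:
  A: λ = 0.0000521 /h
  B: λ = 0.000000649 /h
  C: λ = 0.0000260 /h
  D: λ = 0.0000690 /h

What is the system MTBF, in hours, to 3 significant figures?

6770

Series of exponential components: λ_sys = Σ λ_i
λ_sys = 0.0000521 + 0.000000649 + 0.0000260 + 0.0000690 = 1.4775e-04 /h
MTBF = 1 / λ_sys = 6770 h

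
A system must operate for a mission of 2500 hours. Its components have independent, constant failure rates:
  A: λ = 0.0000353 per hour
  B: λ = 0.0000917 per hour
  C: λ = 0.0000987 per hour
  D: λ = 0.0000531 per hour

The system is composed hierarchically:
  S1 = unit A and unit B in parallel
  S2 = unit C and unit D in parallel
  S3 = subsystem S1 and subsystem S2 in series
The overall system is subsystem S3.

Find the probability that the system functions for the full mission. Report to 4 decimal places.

R(A) = exp(−0.0000353 × 2500) = 0.915532
R(B) = exp(−0.0000917 × 2500) = 0.795130
R(C) = exp(−0.0000987 × 2500) = 0.781336
R(D) = exp(−0.0000531 × 2500) = 0.875684
Parallel (A and B): 1 − (1 − 0.915532)(1 − 0.795130) = 0.982695
Parallel (C and D): 1 − (1 − 0.781336)(1 − 0.875684) = 0.972817
Series ([0.982695] and [0.972817]): 0.982695 × 0.972817 = 0.9560

0.9560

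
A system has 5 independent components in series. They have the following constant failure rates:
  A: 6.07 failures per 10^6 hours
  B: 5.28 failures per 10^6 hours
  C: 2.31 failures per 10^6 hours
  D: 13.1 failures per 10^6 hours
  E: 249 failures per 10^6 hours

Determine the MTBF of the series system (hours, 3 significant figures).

Series of exponential components: λ_sys = Σ λ_i
λ_sys = 0.00000607 + 0.00000528 + 0.00000231 + 0.0000131 + 0.000249 = 2.7576e-04 /h
MTBF = 1 / λ_sys = 3630 h

3630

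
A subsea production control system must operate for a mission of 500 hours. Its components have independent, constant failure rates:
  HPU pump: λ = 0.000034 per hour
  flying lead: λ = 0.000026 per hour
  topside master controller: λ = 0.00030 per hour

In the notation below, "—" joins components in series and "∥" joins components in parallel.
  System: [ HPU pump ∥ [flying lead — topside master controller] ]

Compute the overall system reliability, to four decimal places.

0.9975

R(HPU pump) = exp(−0.000034 × 500) = 0.983144
R(flying lead) = exp(−0.000026 × 500) = 0.987084
R(topside master controller) = exp(−0.00030 × 500) = 0.860708
Series (flying lead and topside master controller): 0.987084 × 0.860708 = 0.849591
Parallel (HPU pump and [0.849591]): 1 − (1 − 0.983144)(1 − 0.849591) = 0.9975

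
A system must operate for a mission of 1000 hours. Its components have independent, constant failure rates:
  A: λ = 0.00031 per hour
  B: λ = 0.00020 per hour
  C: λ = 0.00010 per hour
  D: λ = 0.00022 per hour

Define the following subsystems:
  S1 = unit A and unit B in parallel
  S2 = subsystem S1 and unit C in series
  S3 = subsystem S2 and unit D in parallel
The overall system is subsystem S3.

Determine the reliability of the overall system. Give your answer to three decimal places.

0.973

R(A) = exp(−0.00031 × 1000) = 0.73345
R(B) = exp(−0.00020 × 1000) = 0.81873
R(C) = exp(−0.00010 × 1000) = 0.90484
R(D) = exp(−0.00022 × 1000) = 0.80252
Parallel (A and B): 1 − (1 − 0.73345)(1 − 0.81873) = 0.95168
Series ([0.95168] and C): 0.95168 × 0.90484 = 0.86112
Parallel ([0.86112] and D): 1 − (1 − 0.86112)(1 − 0.80252) = 0.973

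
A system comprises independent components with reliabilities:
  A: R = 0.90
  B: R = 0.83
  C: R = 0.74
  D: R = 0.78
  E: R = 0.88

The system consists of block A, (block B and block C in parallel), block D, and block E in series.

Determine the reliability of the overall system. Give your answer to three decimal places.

0.590

Parallel (B and C): 1 − (1 − 0.83000)(1 − 0.74000) = 0.95580
Series (A, [0.95580], D, and E): 0.90000 × 0.95580 × 0.78000 × 0.88000 = 0.590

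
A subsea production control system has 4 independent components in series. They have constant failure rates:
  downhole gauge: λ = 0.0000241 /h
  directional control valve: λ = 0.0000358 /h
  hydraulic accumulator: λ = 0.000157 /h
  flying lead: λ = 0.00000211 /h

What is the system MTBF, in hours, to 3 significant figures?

Series of exponential components: λ_sys = Σ λ_i
λ_sys = 0.0000241 + 0.0000358 + 0.000157 + 0.00000211 = 2.1901e-04 /h
MTBF = 1 / λ_sys = 4570 h

4570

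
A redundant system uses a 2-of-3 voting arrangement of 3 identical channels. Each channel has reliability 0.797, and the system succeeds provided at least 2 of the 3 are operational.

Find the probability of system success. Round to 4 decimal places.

R = Σ_{i=2}^{3} C(3,i) p^i (1−p)^{3−i} with p = 0.797
C(3,2)·0.797^2·0.203^1 = 0.386842
C(3,3)·0.797^3·0.203^0 = 0.506262
Sum = 0.8931

0.8931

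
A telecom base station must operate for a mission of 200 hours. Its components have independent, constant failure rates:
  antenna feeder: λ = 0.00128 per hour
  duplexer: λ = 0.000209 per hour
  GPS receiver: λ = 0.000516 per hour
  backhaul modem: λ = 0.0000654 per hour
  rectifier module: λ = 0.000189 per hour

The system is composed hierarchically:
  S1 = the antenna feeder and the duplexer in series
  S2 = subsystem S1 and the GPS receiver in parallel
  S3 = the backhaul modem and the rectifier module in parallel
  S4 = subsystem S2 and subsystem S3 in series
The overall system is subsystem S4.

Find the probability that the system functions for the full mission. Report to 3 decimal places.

0.974

R(antenna feeder) = exp(−0.00128 × 200) = 0.77414
R(duplexer) = exp(−0.000209 × 200) = 0.95906
R(GPS receiver) = exp(−0.000516 × 200) = 0.90195
R(backhaul modem) = exp(−0.0000654 × 200) = 0.98701
R(rectifier module) = exp(−0.000189 × 200) = 0.96291
Series (antenna feeder and duplexer): 0.77414 × 0.95906 = 0.74245
Parallel ([0.74245] and GPS receiver): 1 − (1 − 0.74245)(1 − 0.90195) = 0.97475
Parallel (backhaul modem and rectifier module): 1 − (1 − 0.98701)(1 − 0.96291) = 0.99952
Series ([0.97475] and [0.99952]): 0.97475 × 0.99952 = 0.974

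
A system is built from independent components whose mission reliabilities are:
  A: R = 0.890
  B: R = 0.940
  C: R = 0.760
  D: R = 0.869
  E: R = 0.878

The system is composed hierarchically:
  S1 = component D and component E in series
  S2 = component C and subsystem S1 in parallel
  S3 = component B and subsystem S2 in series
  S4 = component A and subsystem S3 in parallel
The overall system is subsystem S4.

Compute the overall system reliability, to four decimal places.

Series (D and E): 0.869000 × 0.878000 = 0.762982
Parallel (C and [0.762982]): 1 − (1 − 0.760000)(1 − 0.762982) = 0.943116
Series (B and [0.943116]): 0.940000 × 0.943116 = 0.886529
Parallel (A and [0.886529]): 1 − (1 − 0.890000)(1 − 0.886529) = 0.9875

0.9875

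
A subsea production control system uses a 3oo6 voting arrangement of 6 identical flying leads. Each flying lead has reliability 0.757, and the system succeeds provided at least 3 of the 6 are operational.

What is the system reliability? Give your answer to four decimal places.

R = Σ_{i=3}^{6} C(6,i) p^i (1−p)^{6−i} with p = 0.757
C(6,3)·0.757^3·0.243^3 = 0.124491
C(6,4)·0.757^4·0.243^2 = 0.290862
C(6,5)·0.757^5·0.243^1 = 0.362441
C(6,6)·0.757^6·0.243^0 = 0.188181
Sum = 0.9660

0.9660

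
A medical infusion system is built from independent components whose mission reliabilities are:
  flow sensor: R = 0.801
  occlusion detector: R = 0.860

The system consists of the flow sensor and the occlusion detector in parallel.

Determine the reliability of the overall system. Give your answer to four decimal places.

0.9721

Parallel (flow sensor and occlusion detector): 1 − (1 − 0.801000)(1 − 0.860000) = 0.9721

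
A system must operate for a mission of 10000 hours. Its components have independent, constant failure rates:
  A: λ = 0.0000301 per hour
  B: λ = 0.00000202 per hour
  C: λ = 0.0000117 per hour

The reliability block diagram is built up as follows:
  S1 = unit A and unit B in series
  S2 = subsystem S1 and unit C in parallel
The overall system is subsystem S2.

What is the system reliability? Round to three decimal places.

0.970

R(A) = exp(−0.0000301 × 10000) = 0.74008
R(B) = exp(−0.00000202 × 10000) = 0.98000
R(C) = exp(−0.0000117 × 10000) = 0.88959
Series (A and B): 0.74008 × 0.98000 = 0.72528
Parallel ([0.72528] and C): 1 − (1 − 0.72528)(1 − 0.88959) = 0.970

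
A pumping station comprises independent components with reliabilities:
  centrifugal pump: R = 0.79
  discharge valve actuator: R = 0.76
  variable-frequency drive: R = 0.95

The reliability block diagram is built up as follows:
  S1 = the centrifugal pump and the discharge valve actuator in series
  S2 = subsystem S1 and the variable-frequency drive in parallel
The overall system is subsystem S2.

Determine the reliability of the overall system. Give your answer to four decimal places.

0.9800

Series (centrifugal pump and discharge valve actuator): 0.790000 × 0.760000 = 0.600400
Parallel ([0.600400] and variable-frequency drive): 1 − (1 − 0.600400)(1 − 0.950000) = 0.9800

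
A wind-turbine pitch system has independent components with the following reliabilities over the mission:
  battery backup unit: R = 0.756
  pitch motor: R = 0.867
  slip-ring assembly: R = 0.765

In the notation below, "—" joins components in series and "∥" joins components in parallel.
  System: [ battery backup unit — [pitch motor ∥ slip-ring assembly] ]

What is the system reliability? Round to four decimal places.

Parallel (pitch motor and slip-ring assembly): 1 − (1 − 0.867000)(1 − 0.765000) = 0.968745
Series (battery backup unit and [0.968745]): 0.756000 × 0.968745 = 0.7324

0.7324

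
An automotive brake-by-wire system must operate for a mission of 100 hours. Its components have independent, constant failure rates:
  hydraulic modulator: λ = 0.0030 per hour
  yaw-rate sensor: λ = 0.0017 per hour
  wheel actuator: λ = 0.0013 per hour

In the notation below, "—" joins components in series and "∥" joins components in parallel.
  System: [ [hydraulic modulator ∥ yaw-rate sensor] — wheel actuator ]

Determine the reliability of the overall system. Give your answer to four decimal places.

0.8425

R(hydraulic modulator) = exp(−0.0030 × 100) = 0.740818
R(yaw-rate sensor) = exp(−0.0017 × 100) = 0.843665
R(wheel actuator) = exp(−0.0013 × 100) = 0.878095
Parallel (hydraulic modulator and yaw-rate sensor): 1 − (1 − 0.740818)(1 − 0.843665) = 0.959481
Series ([0.959481] and wheel actuator): 0.959481 × 0.878095 = 0.8425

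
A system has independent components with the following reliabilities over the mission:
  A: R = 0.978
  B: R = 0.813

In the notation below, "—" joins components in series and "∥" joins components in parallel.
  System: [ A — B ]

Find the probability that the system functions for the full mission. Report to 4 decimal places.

0.7951

Series (A and B): 0.978000 × 0.813000 = 0.7951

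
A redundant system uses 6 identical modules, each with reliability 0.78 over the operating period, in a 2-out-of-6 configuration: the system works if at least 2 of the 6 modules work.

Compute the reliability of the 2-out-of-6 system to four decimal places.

0.9975

R = Σ_{i=2}^{6} C(6,i) p^i (1−p)^{6−i} with p = 0.78
C(6,2)·0.78^2·0.22^4 = 0.021378
C(6,3)·0.78^3·0.22^3 = 0.101061
C(6,4)·0.78^4·0.22^2 = 0.268729
C(6,5)·0.78^5·0.22^1 = 0.381107
C(6,6)·0.78^6·0.22^0 = 0.225200
Sum = 0.9975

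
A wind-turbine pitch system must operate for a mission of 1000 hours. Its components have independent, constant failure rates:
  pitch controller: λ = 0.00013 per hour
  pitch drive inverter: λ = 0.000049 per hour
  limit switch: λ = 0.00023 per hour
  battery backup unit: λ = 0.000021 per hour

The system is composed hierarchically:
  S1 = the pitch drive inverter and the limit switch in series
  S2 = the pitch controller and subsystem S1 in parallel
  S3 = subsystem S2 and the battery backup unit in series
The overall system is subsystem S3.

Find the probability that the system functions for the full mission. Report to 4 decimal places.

0.9502

R(pitch controller) = exp(−0.00013 × 1000) = 0.878095
R(pitch drive inverter) = exp(−0.000049 × 1000) = 0.952181
R(limit switch) = exp(−0.00023 × 1000) = 0.794534
R(battery backup unit) = exp(−0.000021 × 1000) = 0.979219
Series (pitch drive inverter and limit switch): 0.952181 × 0.794534 = 0.756540
Parallel (pitch controller and [0.756540]): 1 − (1 − 0.878095)(1 − 0.756540) = 0.970321
Series ([0.970321] and battery backup unit): 0.970321 × 0.979219 = 0.9502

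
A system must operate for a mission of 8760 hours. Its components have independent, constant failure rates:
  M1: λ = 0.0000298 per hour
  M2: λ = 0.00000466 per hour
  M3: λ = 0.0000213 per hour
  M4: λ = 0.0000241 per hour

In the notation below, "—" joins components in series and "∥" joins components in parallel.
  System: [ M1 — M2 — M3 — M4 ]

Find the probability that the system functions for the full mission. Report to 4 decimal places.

R(M1) = exp(−0.0000298 × 8760) = 0.770244
R(M2) = exp(−0.00000466 × 8760) = 0.960000
R(M3) = exp(−0.0000213 × 8760) = 0.829786
R(M4) = exp(−0.0000241 × 8760) = 0.809680
Series (M1, M2, M3, and M4): 0.770244 × 0.960000 × 0.829786 × 0.809680 = 0.4968

0.4968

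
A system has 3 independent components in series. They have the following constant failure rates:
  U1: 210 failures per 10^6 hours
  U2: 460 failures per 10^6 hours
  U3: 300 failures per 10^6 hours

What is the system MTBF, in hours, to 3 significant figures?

Series of exponential components: λ_sys = Σ λ_i
λ_sys = 0.00021 + 0.00046 + 0.00030 = 9.7000e-04 /h
MTBF = 1 / λ_sys = 1030 h

1030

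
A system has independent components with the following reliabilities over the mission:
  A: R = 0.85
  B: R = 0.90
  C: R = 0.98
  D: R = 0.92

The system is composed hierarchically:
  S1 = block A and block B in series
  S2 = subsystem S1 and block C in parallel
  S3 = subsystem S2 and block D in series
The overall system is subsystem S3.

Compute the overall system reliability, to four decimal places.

0.9157

Series (A and B): 0.850000 × 0.900000 = 0.765000
Parallel ([0.765000] and C): 1 − (1 − 0.765000)(1 − 0.980000) = 0.995300
Series ([0.995300] and D): 0.995300 × 0.920000 = 0.9157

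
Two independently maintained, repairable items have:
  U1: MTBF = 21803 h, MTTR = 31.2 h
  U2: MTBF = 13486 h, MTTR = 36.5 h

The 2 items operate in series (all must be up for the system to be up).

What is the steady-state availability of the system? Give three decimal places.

A(U1) = MTBF/(MTBF+MTTR) = 21803/(21803+31.2) = 0.998571
A(U2) = MTBF/(MTBF+MTTR) = 13486/(13486+36.5) = 0.997301
Series availability: 0.998571 × 0.997301 = 0.996

0.996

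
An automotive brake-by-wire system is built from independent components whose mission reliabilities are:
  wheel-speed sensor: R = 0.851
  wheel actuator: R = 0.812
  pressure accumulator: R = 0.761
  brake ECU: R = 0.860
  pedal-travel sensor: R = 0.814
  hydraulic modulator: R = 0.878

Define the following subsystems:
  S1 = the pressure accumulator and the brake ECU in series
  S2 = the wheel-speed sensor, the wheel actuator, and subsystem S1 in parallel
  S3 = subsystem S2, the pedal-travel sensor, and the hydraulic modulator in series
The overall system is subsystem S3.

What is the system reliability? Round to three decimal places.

Series (pressure accumulator and brake ECU): 0.76100 × 0.86000 = 0.65446
Parallel (wheel-speed sensor, wheel actuator, and [0.65446]): 1 − (1 − 0.85100)(1 − 0.81200)(1 − 0.65446) = 0.99032
Series ([0.99032], pedal-travel sensor, and hydraulic modulator): 0.99032 × 0.81400 × 0.87800 = 0.708

0.708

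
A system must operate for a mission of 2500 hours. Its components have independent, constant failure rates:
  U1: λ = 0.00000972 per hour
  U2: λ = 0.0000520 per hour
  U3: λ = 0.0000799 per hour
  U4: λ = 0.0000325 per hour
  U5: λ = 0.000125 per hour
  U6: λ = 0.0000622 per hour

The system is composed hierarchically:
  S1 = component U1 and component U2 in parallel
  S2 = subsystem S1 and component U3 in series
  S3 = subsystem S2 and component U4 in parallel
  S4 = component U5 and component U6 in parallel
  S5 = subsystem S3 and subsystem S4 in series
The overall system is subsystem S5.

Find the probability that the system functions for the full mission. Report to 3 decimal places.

0.948

R(U1) = exp(−0.00000972 × 2500) = 0.97599
R(U2) = exp(−0.0000520 × 2500) = 0.87810
R(U3) = exp(−0.0000799 × 2500) = 0.81894
R(U4) = exp(−0.0000325 × 2500) = 0.92196
R(U5) = exp(−0.000125 × 2500) = 0.73162
R(U6) = exp(−0.0000622 × 2500) = 0.85599
Parallel (U1 and U2): 1 − (1 − 0.97599)(1 − 0.87810) = 0.99707
Series ([0.99707] and U3): 0.99707 × 0.81894 = 0.81654
Parallel ([0.81654] and U4): 1 − (1 − 0.81654)(1 − 0.92196) = 0.98568
Parallel (U5 and U6): 1 − (1 − 0.73162)(1 − 0.85599) = 0.96135
Series ([0.98568] and [0.96135]): 0.98568 × 0.96135 = 0.948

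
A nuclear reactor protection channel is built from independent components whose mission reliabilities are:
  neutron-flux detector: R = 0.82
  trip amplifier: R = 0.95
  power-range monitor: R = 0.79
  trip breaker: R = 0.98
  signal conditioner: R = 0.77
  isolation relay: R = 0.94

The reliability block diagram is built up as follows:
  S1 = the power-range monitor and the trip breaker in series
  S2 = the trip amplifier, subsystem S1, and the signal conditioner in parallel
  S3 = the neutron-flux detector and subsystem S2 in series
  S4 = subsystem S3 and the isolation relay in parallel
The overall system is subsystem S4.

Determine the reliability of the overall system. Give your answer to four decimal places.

Series (power-range monitor and trip breaker): 0.790000 × 0.980000 = 0.774200
Parallel (trip amplifier, [0.774200], and signal conditioner): 1 − (1 − 0.950000)(1 − 0.774200)(1 − 0.770000) = 0.997403
Series (neutron-flux detector and [0.997403]): 0.820000 × 0.997403 = 0.817870
Parallel ([0.817870] and isolation relay): 1 − (1 − 0.817870)(1 − 0.940000) = 0.9891

0.9891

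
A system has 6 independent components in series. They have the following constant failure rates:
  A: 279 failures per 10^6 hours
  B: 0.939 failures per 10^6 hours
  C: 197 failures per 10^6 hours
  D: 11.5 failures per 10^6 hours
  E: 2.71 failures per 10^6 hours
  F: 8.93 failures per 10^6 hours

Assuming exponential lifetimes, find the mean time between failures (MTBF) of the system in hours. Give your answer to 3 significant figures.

Series of exponential components: λ_sys = Σ λ_i
λ_sys = 0.000279 + 0.000000939 + 0.000197 + 0.0000115 + 0.00000271 + 0.00000893 = 5.0008e-04 /h
MTBF = 1 / λ_sys = 2000 h

2000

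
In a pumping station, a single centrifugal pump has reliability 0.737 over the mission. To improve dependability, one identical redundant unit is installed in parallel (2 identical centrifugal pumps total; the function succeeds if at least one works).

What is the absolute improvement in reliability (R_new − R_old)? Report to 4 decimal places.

0.1938

R_before = 0.737
R_after = 1 − (1 − 0.737)^2 = 0.9308
ΔR = 0.9308 − 0.737 = 0.1938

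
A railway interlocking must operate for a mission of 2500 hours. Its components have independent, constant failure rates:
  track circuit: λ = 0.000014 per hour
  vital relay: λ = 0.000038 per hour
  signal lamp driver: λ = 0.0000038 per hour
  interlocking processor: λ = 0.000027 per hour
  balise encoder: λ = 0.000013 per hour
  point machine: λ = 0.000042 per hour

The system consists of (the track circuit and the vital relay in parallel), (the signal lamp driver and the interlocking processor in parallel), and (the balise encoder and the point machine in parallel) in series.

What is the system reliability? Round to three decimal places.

R(track circuit) = exp(−0.000014 × 2500) = 0.96561
R(vital relay) = exp(−0.000038 × 2500) = 0.90937
R(signal lamp driver) = exp(−0.0000038 × 2500) = 0.99054
R(interlocking processor) = exp(−0.000027 × 2500) = 0.93473
R(balise encoder) = exp(−0.000013 × 2500) = 0.96802
R(point machine) = exp(−0.000042 × 2500) = 0.90032
Parallel (track circuit and vital relay): 1 − (1 − 0.96561)(1 − 0.90937) = 0.99688
Parallel (signal lamp driver and interlocking processor): 1 − (1 − 0.99054)(1 − 0.93473) = 0.99938
Parallel (balise encoder and point machine): 1 − (1 − 0.96802)(1 − 0.90032) = 0.99681
Series ([0.99688], [0.99938], and [0.99681]): 0.99688 × 0.99938 × 0.99681 = 0.993

0.993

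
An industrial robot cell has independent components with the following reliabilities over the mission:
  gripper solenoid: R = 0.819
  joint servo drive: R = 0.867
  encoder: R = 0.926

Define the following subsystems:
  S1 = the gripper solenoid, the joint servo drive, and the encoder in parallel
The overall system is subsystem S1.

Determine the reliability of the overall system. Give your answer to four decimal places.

Parallel (gripper solenoid, joint servo drive, and encoder): 1 − (1 − 0.819000)(1 − 0.867000)(1 − 0.926000) = 0.9982

0.9982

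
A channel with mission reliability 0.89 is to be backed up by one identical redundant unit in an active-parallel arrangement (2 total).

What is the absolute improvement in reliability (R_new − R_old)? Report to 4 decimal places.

0.0979

R_before = 0.89
R_after = 1 − (1 − 0.89)^2 = 0.9879
ΔR = 0.9879 − 0.89 = 0.0979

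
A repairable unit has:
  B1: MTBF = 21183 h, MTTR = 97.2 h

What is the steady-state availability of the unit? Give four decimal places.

A(B1) = MTBF/(MTBF+MTTR) = 21183/(21183+97.2) = 0.9954

0.9954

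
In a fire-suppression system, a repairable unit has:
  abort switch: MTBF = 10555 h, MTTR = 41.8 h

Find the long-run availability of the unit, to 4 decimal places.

A(abort switch) = MTBF/(MTBF+MTTR) = 10555/(10555+41.8) = 0.9961

0.9961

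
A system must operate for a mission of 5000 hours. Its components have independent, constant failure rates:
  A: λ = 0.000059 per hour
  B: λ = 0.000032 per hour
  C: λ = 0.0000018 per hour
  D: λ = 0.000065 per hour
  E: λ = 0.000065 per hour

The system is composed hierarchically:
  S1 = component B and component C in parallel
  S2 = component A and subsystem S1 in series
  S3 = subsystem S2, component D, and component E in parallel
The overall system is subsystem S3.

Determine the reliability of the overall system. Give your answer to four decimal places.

0.9803

R(A) = exp(−0.000059 × 5000) = 0.744532
R(B) = exp(−0.000032 × 5000) = 0.852144
R(C) = exp(−0.0000018 × 5000) = 0.991040
R(D) = exp(−0.000065 × 5000) = 0.722527
R(E) = exp(−0.000065 × 5000) = 0.722527
Parallel (B and C): 1 − (1 − 0.852144)(1 − 0.991040) = 0.998675
Series (A and [0.998675]): 0.744532 × 0.998675 = 0.743545
Parallel ([0.743545], D, and E): 1 − (1 − 0.743545)(1 − 0.722527)(1 − 0.722527) = 0.9803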